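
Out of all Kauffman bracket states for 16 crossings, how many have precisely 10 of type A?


We choose which 10 of 16 crossings get A-smoothings.
C(16, 10) = 16! / (10! * 6!)
= 8008

8008


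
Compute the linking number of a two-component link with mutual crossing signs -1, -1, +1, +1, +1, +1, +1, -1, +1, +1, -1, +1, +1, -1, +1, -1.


Step 1: Count positive crossings: 10
Step 2: Count negative crossings: 6
Step 3: Sum of signs = 10 - 6 = 4
Step 4: Linking number = sum/2 = 4/2 = 2

2


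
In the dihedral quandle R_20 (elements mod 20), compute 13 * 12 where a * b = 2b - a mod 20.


13 * 12 = 2*12 - 13 mod 20
= 24 - 13 mod 20
= 11 mod 20 = 11

11


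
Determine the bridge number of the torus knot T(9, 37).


The bridge number of T(p,q) is min(p,q).
min(9, 37) = 9

9


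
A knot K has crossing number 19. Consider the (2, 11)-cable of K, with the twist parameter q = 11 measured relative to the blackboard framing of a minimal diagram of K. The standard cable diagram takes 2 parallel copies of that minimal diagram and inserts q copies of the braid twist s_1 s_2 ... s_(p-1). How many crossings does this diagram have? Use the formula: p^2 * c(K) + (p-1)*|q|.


Step 1: Each of the c(K) crossings of the companion diagram becomes p*p = p^2 crossings among the p parallel strands, and each of the |q| twists s_1 s_2 ... s_(p-1) adds (p-1) crossings.
  Crossings = p^2 * c(K) + (p-1)*|q|
Step 2: = 2^2 * 19 + (2-1)*11
Step 3: = 4*19 + 1*11
Step 4: = 76 + 11 = 87

87


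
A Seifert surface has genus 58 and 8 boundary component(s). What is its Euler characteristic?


chi = 2 - 2g - b
= 2 - 2*58 - 8
= 2 - 116 - 8 = -122

-122


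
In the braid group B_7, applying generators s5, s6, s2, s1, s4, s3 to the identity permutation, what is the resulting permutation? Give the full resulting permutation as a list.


Starting with identity [1, 2, 3, 4, 5, 6, 7].
Apply generators in sequence:
  After s5: [1, 2, 3, 4, 6, 5, 7]
  After s6: [1, 2, 3, 4, 6, 7, 5]
  After s2: [1, 3, 2, 4, 6, 7, 5]
  After s1: [3, 1, 2, 4, 6, 7, 5]
  After s4: [3, 1, 2, 6, 4, 7, 5]
  After s3: [3, 1, 6, 2, 4, 7, 5]
Final permutation: [3, 1, 6, 2, 4, 7, 5]

[3, 1, 6, 2, 4, 7, 5]


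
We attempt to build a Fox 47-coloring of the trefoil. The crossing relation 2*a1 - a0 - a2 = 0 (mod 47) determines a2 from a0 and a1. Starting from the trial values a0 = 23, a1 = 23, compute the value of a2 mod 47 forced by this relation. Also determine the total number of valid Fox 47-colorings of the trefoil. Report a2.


Step 1: Apply the given crossing relation 2*a1 - a0 - a2 = 0 (mod 47).
  a2 = 2*a1 - a0 mod 47
  a2 = 2*23 - 23 mod 47
  a2 = 46 - 23 mod 47
  a2 = 23 mod 47 = 23
Step 2: The trefoil has determinant 3.
  Number of Fox p-colorings (p prime) is p^2 if p = 3, else p.
  Since 47 does not divide 3, only trivial (constant) colorings exist.
  (Here a0 = a1 = a2 = 23, the constant coloring, which is valid.)
  Total colorings = 47
Step 3: a2 = 23, total Fox 47-colorings = 47

23


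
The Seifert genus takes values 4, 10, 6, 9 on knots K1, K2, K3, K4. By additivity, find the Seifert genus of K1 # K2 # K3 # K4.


The Seifert genus is additive under connected sum.
Seifert genus(K1 # K2 # K3 # K4) = (4) + (10) + (6) + (9)
= 29

29


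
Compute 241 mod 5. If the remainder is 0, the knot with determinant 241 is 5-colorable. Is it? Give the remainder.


Step 1: A knot is p-colorable if and only if p divides its determinant.
Step 2: Compute 241 mod 5.
241 = 48 * 5 + 1
Step 3: 241 mod 5 = 1
Step 4: The knot is 5-colorable: no

1


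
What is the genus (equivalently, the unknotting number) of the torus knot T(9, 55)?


For a torus knot T(p,q), both the unknotting number and genus equal (p-1)(q-1)/2.
= (9-1)(55-1)/2
= 8*54/2
= 432/2 = 216

216


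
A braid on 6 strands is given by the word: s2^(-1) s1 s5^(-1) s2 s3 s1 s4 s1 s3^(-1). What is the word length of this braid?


The word length counts the number of generators (including inverses).
Listing each generator: s2^(-1), s1, s5^(-1), s2, s3, s1, s4, s1, s3^(-1)
There are 9 generators in this braid word.

9


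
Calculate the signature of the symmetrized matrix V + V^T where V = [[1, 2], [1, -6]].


Step 1: V + V^T = [[2, 3], [3, -12]]
Step 2: trace = -10, det = -33
Step 3: Discriminant = (-10)^2 - 4*(-33) = 232
Step 4: Eigenvalues: 2.61577, -12.6158
Step 5: Signature = (# positive eigenvalues) - (# negative eigenvalues) = 0

0


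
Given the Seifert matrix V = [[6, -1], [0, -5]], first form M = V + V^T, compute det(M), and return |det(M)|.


Step 1: Form V + V^T where V = [[6, -1], [0, -5]]
  V^T = [[6, 0], [-1, -5]]
  V + V^T = [[12, -1], [-1, -10]]
Step 2: det(V + V^T) = 12*(-10) - (-1)*(-1)
  = -120 - 1 = -121
Step 3: Knot determinant = |det(V + V^T)| = |-121| = 121

121


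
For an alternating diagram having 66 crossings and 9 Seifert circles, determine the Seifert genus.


For alternating knots, g = (c - s + 1)/2.
= (66 - 9 + 1)/2
= 58/2 = 29

29


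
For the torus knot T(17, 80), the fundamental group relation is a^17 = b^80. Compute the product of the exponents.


The relation is a^17 = b^80.
Product of exponents = 17 * 80
= 1360

1360


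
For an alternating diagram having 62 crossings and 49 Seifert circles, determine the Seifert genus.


For alternating knots, g = (c - s + 1)/2.
= (62 - 49 + 1)/2
= 14/2 = 7

7


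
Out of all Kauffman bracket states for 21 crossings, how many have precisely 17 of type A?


We choose which 17 of 21 crossings get A-smoothings.
C(21, 17) = 21! / (17! * 4!)
= 5985

5985


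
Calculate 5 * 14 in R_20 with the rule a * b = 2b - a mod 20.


5 * 14 = 2*14 - 5 mod 20
= 28 - 5 mod 20
= 23 mod 20 = 3

3


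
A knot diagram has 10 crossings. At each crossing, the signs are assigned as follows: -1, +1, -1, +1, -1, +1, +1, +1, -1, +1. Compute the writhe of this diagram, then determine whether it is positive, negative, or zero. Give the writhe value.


Step 1: Count positive crossings (+1).
Positive crossings: 6
Step 2: Count negative crossings (-1).
Negative crossings: 4
Step 3: Writhe = (positive) - (negative)
w = 6 - 4 = 2
Step 4: |w| = 2, and w is positive

2


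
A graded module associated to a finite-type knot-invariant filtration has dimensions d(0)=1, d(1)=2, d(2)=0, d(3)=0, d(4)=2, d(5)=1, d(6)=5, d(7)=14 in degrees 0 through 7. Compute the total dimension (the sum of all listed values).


Total dimension = d(0) + d(1) + ... + d(7)
= 1 + 2 + 0 + 0 + 2 + 1 + 5 + 14
= 25

25


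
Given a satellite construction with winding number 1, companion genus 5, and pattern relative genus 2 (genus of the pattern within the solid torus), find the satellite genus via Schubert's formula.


Schubert: g(satellite) = g_rel(pattern) + |winding| * g(companion),
where g_rel(pattern) is the genus of the pattern relative to the solid torus.
= 2 + 1 * 5
= 2 + 5 = 7

7


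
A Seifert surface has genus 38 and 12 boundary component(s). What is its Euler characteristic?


chi = 2 - 2g - b
= 2 - 2*38 - 12
= 2 - 76 - 12 = -86

-86


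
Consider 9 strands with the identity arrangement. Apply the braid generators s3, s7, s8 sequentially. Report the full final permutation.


Starting with identity [1, 2, 3, 4, 5, 6, 7, 8, 9].
Apply generators in sequence:
  After s3: [1, 2, 4, 3, 5, 6, 7, 8, 9]
  After s7: [1, 2, 4, 3, 5, 6, 8, 7, 9]
  After s8: [1, 2, 4, 3, 5, 6, 8, 9, 7]
Final permutation: [1, 2, 4, 3, 5, 6, 8, 9, 7]

[1, 2, 4, 3, 5, 6, 8, 9, 7]


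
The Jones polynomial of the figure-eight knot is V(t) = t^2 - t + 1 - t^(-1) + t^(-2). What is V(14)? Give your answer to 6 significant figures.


Substituting t = 14 into V(t) = t^2 - t + 1 - t^(-1) + t^(-2):
  (+)t^(2) = 196
  (-)t^(1) = -14
  (+)t^(0) = 1
  (-)t^(-1) = -0.0714286
  (+)t^(-2) = 0.00510204
Sum = (196) + (-14) + (1) + (-0.0714286) + (0.00510204)
= 182.9336735
Rounded to 6 significant figures: 182.934

182.934


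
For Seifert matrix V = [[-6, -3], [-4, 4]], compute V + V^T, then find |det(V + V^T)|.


Step 1: Form V + V^T where V = [[-6, -3], [-4, 4]]
  V^T = [[-6, -4], [-3, 4]]
  V + V^T = [[-12, -7], [-7, 8]]
Step 2: det(V + V^T) = (-12)*8 - (-7)*(-7)
  = -96 - 49 = -145
Step 3: Knot determinant = |det(V + V^T)| = |-145| = 145

145


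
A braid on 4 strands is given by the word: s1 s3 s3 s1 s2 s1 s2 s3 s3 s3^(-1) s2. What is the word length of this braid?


The word length counts the number of generators (including inverses).
Listing each generator: s1, s3, s3, s1, s2, s1, s2, s3, s3, s3^(-1), s2
There are 11 generators in this braid word.

11


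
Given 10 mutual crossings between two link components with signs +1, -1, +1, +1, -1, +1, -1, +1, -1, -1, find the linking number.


Step 1: Count positive crossings: 5
Step 2: Count negative crossings: 5
Step 3: Sum of signs = 5 - 5 = 0
Step 4: Linking number = sum/2 = 0/2 = 0

0


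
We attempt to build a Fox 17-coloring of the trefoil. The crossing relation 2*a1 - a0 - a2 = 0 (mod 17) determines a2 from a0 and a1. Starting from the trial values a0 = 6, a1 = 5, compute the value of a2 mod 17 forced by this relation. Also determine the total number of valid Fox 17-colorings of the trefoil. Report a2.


Step 1: Apply the given crossing relation 2*a1 - a0 - a2 = 0 (mod 17).
  a2 = 2*a1 - a0 mod 17
  a2 = 2*5 - 6 mod 17
  a2 = 10 - 6 mod 17
  a2 = 4 mod 17 = 4
Step 2: The trefoil has determinant 3.
  Number of Fox p-colorings (p prime) is p^2 if p = 3, else p.
  Since 17 does not divide 3, only trivial (constant) colorings exist.
  (So the trial a0 = 6, a1 = 5 with a0 != a1 does NOT extend to a valid coloring of the whole trefoil: the other two crossing relations require 3*(a1 - a0) = 0 (mod 17), which fails.)
  Total colorings = 17
Step 3: a2 = 4, total Fox 17-colorings = 17

4


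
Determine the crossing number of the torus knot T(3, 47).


For a torus knot T(p, q) with gcd(p,q)=1,
the crossing number is min(p*(q-1), q*(p-1)).
p*(q-1) = 3*46 = 138
q*(p-1) = 47*2 = 94
min(138, 94) = 94

94


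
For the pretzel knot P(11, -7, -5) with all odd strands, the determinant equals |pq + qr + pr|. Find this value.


Step 1: Compute pq + qr + pr.
pq = 11*(-7) = -77
qr = (-7)*(-5) = 35
pr = 11*(-5) = -55
pq + qr + pr = -77 + 35 + (-55) = -97
Step 2: Take absolute value.
det(P(11,-7,-5)) = |-97| = 97

97


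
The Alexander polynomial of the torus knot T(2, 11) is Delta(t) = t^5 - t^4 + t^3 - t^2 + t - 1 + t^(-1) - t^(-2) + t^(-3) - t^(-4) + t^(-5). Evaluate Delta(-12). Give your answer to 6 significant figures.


Substituting t = -12 into Delta(t) = t^5 - t^4 + t^3 - t^2 + t - 1 + t^(-1) - t^(-2) + t^(-3) - t^(-4) + t^(-5):
Term values: (-248832) + (-20736) + (-1728) + (-144) + (-12) + (-1) + (-0.0833333) + (-0.00694444) + (-0.000578704) + (-4.82253e-05) + (-4.01878e-06)
Sum = -271453.0909
Rounded to 6 significant figures: -271453

-271453


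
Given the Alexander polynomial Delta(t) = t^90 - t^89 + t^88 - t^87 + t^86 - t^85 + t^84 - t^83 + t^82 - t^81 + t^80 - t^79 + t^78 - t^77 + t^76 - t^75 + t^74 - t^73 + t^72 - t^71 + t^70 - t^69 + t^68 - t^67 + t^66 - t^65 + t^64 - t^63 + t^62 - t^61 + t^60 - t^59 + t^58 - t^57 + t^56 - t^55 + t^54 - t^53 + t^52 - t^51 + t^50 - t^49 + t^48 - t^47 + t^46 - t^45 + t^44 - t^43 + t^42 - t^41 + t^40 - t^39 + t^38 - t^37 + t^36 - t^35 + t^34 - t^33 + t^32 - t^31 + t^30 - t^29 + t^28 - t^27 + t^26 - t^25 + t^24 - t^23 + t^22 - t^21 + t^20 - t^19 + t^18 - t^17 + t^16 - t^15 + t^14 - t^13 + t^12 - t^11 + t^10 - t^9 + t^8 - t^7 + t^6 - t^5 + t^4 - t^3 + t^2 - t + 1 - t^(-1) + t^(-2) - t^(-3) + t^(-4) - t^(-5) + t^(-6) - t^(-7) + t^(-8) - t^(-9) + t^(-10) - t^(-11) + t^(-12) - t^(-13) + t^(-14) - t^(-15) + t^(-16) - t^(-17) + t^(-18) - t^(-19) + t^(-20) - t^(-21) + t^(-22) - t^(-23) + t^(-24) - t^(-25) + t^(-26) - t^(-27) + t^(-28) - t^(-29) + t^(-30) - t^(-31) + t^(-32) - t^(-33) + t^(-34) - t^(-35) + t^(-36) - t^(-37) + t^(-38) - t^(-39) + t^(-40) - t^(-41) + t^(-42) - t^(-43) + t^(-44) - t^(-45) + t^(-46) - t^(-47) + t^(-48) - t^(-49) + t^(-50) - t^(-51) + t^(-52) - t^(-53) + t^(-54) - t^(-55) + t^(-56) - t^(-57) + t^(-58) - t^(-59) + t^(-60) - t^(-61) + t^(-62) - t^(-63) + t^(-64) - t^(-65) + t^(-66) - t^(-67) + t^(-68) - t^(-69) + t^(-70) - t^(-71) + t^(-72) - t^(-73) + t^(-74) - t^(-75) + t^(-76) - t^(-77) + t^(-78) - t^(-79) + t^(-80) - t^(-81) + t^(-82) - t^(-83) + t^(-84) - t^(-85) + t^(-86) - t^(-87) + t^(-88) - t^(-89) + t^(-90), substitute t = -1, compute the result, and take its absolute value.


Step 1: The polynomial has 181 terms with alternating signs, exponents from 90 down to -90.
Step 2: Substitute t = -1. The i-th term has coefficient (-1)^i and exponent (m-i),
  so its value is (-1)^i * (-1)^(m-i) = (-1)^m = 1 for every i.
Step 3: All 181 terms equal 1, so Delta(-1) = 181 * (1) = 181
Step 4: |Delta(-1)| = 181

181


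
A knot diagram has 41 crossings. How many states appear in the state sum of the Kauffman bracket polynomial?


Each crossing contributes 2 choices (A-smoothing or B-smoothing).
Total states = 2^41 = 2199023255552

2199023255552


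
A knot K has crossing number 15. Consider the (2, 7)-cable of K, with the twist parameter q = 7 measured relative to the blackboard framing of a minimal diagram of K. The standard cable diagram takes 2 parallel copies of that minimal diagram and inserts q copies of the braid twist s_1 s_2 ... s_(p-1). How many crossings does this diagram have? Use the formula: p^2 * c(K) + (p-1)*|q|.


Step 1: Each of the c(K) crossings of the companion diagram becomes p*p = p^2 crossings among the p parallel strands, and each of the |q| twists s_1 s_2 ... s_(p-1) adds (p-1) crossings.
  Crossings = p^2 * c(K) + (p-1)*|q|
Step 2: = 2^2 * 15 + (2-1)*7
Step 3: = 4*15 + 1*7
Step 4: = 60 + 7 = 67

67


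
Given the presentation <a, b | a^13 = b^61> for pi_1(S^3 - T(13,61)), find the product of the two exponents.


The relation is a^13 = b^61.
Product of exponents = 13 * 61
= 793

793


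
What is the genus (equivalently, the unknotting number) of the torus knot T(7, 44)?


For a torus knot T(p,q), both the unknotting number and genus equal (p-1)(q-1)/2.
= (7-1)(44-1)/2
= 6*43/2
= 258/2 = 129

129


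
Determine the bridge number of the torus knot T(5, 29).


The bridge number of T(p,q) is min(p,q).
min(5, 29) = 5

5


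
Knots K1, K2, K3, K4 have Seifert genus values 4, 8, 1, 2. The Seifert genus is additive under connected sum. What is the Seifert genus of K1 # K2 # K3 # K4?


The Seifert genus is additive under connected sum.
Seifert genus(K1 # K2 # K3 # K4) = (4) + (8) + (1) + (2)
= 15

15


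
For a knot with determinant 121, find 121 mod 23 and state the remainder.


Step 1: A knot is p-colorable if and only if p divides its determinant.
Step 2: Compute 121 mod 23.
121 = 5 * 23 + 6
Step 3: 121 mod 23 = 6
Step 4: The knot is 23-colorable: no

6


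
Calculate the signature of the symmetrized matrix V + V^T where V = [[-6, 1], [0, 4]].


Step 1: V + V^T = [[-12, 1], [1, 8]]
Step 2: trace = -4, det = -97
Step 3: Discriminant = (-4)^2 - 4*(-97) = 404
Step 4: Eigenvalues: 8.04988, -12.0499
Step 5: Signature = (# positive eigenvalues) - (# negative eigenvalues) = 0

0


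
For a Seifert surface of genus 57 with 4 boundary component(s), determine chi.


chi = 2 - 2g - b
= 2 - 2*57 - 4
= 2 - 114 - 4 = -116

-116


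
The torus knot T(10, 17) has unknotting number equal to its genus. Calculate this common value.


For a torus knot T(p,q), both the unknotting number and genus equal (p-1)(q-1)/2.
= (10-1)(17-1)/2
= 9*16/2
= 144/2 = 72

72


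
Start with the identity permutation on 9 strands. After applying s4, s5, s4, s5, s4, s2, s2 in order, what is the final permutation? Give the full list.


Starting with identity [1, 2, 3, 4, 5, 6, 7, 8, 9].
Apply generators in sequence:
  After s4: [1, 2, 3, 5, 4, 6, 7, 8, 9]
  After s5: [1, 2, 3, 5, 6, 4, 7, 8, 9]
  After s4: [1, 2, 3, 6, 5, 4, 7, 8, 9]
  After s5: [1, 2, 3, 6, 4, 5, 7, 8, 9]
  After s4: [1, 2, 3, 4, 6, 5, 7, 8, 9]
  After s2: [1, 3, 2, 4, 6, 5, 7, 8, 9]
  After s2: [1, 2, 3, 4, 6, 5, 7, 8, 9]
Final permutation: [1, 2, 3, 4, 6, 5, 7, 8, 9]

[1, 2, 3, 4, 6, 5, 7, 8, 9]


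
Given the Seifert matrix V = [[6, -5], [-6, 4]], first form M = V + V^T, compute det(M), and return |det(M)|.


Step 1: Form V + V^T where V = [[6, -5], [-6, 4]]
  V^T = [[6, -6], [-5, 4]]
  V + V^T = [[12, -11], [-11, 8]]
Step 2: det(V + V^T) = 12*8 - (-11)*(-11)
  = 96 - 121 = -25
Step 3: Knot determinant = |det(V + V^T)| = |-25| = 25

25


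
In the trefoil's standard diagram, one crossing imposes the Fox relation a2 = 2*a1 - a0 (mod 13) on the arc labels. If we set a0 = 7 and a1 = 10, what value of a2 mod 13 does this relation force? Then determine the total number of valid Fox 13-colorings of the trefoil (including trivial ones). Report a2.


Step 1: Apply the given crossing relation 2*a1 - a0 - a2 = 0 (mod 13).
  a2 = 2*a1 - a0 mod 13
  a2 = 2*10 - 7 mod 13
  a2 = 20 - 7 mod 13
  a2 = 13 mod 13 = 0
Step 2: The trefoil has determinant 3.
  Number of Fox p-colorings (p prime) is p^2 if p = 3, else p.
  Since 13 does not divide 3, only trivial (constant) colorings exist.
  (So the trial a0 = 7, a1 = 10 with a0 != a1 does NOT extend to a valid coloring of the whole trefoil: the other two crossing relations require 3*(a1 - a0) = 0 (mod 13), which fails.)
  Total colorings = 13
Step 3: a2 = 0, total Fox 13-colorings = 13

0


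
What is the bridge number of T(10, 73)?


The bridge number of T(p,q) is min(p,q).
min(10, 73) = 10

10


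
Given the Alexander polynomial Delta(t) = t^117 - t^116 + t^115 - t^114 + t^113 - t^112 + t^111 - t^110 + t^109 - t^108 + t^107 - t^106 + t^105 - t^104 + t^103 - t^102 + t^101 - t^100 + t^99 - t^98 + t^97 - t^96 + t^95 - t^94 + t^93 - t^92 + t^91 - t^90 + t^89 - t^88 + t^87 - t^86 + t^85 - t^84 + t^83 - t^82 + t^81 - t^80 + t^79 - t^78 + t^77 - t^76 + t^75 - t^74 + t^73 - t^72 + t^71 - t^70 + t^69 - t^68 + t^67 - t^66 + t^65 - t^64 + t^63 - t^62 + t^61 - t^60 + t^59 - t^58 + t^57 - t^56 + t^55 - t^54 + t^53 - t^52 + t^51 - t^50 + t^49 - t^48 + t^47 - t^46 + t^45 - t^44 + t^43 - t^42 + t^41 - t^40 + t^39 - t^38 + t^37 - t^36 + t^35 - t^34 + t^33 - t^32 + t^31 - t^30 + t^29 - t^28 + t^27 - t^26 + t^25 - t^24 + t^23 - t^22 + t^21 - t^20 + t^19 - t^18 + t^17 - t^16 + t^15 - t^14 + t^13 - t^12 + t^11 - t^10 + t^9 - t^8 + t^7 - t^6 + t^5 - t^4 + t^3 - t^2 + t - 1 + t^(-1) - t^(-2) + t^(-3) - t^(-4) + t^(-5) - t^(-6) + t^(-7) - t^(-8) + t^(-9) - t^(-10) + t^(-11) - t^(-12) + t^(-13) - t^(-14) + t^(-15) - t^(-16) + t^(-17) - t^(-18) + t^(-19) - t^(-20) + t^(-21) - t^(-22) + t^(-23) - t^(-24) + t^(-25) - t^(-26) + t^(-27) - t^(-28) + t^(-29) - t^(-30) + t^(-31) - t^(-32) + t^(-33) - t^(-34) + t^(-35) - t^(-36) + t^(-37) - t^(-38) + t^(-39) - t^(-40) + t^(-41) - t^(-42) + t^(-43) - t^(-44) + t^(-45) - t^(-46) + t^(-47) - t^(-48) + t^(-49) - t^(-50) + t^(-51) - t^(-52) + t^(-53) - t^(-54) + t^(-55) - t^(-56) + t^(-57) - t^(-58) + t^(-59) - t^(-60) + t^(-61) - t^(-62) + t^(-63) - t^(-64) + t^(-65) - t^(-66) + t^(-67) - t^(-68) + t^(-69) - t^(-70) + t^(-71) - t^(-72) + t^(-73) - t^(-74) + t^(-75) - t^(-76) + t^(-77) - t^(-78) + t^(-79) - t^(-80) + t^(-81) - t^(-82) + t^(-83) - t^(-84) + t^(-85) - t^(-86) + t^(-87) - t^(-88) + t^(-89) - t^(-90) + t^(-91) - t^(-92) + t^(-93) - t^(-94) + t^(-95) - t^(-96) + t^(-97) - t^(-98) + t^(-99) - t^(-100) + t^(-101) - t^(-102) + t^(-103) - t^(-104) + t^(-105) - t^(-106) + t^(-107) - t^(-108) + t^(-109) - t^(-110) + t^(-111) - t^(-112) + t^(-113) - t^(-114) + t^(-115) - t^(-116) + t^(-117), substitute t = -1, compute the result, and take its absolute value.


Step 1: The polynomial has 235 terms with alternating signs, exponents from 117 down to -117.
Step 2: Substitute t = -1. The i-th term has coefficient (-1)^i and exponent (m-i),
  so its value is (-1)^i * (-1)^(m-i) = (-1)^m = -1 for every i.
Step 3: All 235 terms equal -1, so Delta(-1) = 235 * (-1) = -235
Step 4: |Delta(-1)| = 235

235


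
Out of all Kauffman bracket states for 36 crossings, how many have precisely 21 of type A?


We choose which 21 of 36 crossings get A-smoothings.
C(36, 21) = 36! / (21! * 15!)
= 5567902560

5567902560


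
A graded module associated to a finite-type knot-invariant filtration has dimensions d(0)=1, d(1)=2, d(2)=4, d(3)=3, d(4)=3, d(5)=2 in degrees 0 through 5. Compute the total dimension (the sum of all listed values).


Total dimension = d(0) + d(1) + ... + d(5)
= 1 + 2 + 4 + 3 + 3 + 2
= 15

15


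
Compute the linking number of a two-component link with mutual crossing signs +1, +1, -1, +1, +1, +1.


Step 1: Count positive crossings: 5
Step 2: Count negative crossings: 1
Step 3: Sum of signs = 5 - 1 = 4
Step 4: Linking number = sum/2 = 4/2 = 2

2


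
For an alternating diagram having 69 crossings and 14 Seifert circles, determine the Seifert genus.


For alternating knots, g = (c - s + 1)/2.
= (69 - 14 + 1)/2
= 56/2 = 28

28


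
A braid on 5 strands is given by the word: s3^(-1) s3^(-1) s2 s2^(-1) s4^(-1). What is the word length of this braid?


The word length counts the number of generators (including inverses).
Listing each generator: s3^(-1), s3^(-1), s2, s2^(-1), s4^(-1)
There are 5 generators in this braid word.

5


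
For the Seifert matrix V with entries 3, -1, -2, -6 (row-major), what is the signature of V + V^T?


Step 1: V + V^T = [[6, -3], [-3, -12]]
Step 2: trace = -6, det = -81
Step 3: Discriminant = (-6)^2 - 4*(-81) = 360
Step 4: Eigenvalues: 6.48683, -12.4868
Step 5: Signature = (# positive eigenvalues) - (# negative eigenvalues) = 0

0


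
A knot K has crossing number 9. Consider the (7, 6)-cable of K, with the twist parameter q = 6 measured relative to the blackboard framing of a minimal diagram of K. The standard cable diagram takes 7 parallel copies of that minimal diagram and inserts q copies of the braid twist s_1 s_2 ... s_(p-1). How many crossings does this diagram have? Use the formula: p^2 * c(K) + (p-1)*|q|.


Step 1: Each of the c(K) crossings of the companion diagram becomes p*p = p^2 crossings among the p parallel strands, and each of the |q| twists s_1 s_2 ... s_(p-1) adds (p-1) crossings.
  Crossings = p^2 * c(K) + (p-1)*|q|
Step 2: = 7^2 * 9 + (7-1)*6
Step 3: = 49*9 + 6*6
Step 4: = 441 + 36 = 477

477


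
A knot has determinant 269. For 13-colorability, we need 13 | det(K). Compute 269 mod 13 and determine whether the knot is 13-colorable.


Step 1: A knot is p-colorable if and only if p divides its determinant.
Step 2: Compute 269 mod 13.
269 = 20 * 13 + 9
Step 3: 269 mod 13 = 9
Step 4: The knot is 13-colorable: no

9


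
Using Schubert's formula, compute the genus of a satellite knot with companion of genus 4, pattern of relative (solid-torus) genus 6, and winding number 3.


Schubert: g(satellite) = g_rel(pattern) + |winding| * g(companion),
where g_rel(pattern) is the genus of the pattern relative to the solid torus.
= 6 + 3 * 4
= 6 + 12 = 18

18


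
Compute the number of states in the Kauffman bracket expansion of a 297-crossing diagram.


Each crossing contributes 2 choices (A-smoothing or B-smoothing).
Total states = 2^297 = 254629497041810760783555711051172270131433549208242031329517556169297662470417088272924672

254629497041810760783555711051172270131433549208242031329517556169297662470417088272924672


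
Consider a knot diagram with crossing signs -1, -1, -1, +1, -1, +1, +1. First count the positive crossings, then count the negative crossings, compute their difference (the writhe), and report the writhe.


Step 1: Count positive crossings (+1).
Positive crossings: 3
Step 2: Count negative crossings (-1).
Negative crossings: 4
Step 3: Writhe = (positive) - (negative)
w = 3 - 4 = -1
Step 4: |w| = 1, and w is negative

-1


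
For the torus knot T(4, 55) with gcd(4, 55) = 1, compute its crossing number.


For a torus knot T(p, q) with gcd(p,q)=1,
the crossing number is min(p*(q-1), q*(p-1)).
p*(q-1) = 4*54 = 216
q*(p-1) = 55*3 = 165
min(216, 165) = 165

165


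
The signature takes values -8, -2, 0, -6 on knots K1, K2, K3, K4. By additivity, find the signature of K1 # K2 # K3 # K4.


The signature is additive under connected sum.
signature(K1 # K2 # K3 # K4) = (-8) + (-2) + (0) + (-6)
= -16

-16


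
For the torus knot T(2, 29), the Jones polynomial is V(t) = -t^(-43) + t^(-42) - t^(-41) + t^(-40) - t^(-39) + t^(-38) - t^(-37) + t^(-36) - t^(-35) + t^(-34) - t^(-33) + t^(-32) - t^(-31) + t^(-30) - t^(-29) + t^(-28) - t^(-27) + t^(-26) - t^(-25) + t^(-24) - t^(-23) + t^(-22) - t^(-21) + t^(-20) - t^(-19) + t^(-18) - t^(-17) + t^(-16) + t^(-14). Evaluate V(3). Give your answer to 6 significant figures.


Substituting t = 3 into V(t) = -t^(-43) + t^(-42) - t^(-41) + t^(-40) - t^(-39) + t^(-38) - t^(-37) + t^(-36) - t^(-35) + t^(-34) - t^(-33) + t^(-32) - t^(-31) + t^(-30) - t^(-29) + t^(-28) - t^(-27) + t^(-26) - t^(-25) + t^(-24) - t^(-23) + t^(-22) - t^(-21) + t^(-20) - t^(-19) + t^(-18) - t^(-17) + t^(-16) + t^(-14):
  (-)t^(-43) = -3.04639e-21
  (+)t^(-42) = 9.13918e-21
  (-)t^(-41) = -2.74175e-20
  (+)t^(-40) = 8.22526e-20
  (-)t^(-39) = -2.46758e-19
  (+)t^(-38) = 7.40274e-19
  (-)t^(-37) = -2.22082e-18
  (+)t^(-36) = 6.66246e-18
  (-)t^(-35) = -1.99874e-17
  (+)t^(-34) = 5.99622e-17
  (-)t^(-33) = -1.79887e-16
  (+)t^(-32) = 5.3966e-16
  (-)t^(-31) = -1.61898e-15
  (+)t^(-30) = 4.85694e-15
  (-)t^(-29) = -1.45708e-14
  (+)t^(-28) = 4.37124e-14
  (-)t^(-27) = -1.31137e-13
  (+)t^(-26) = 3.93412e-13
  (-)t^(-25) = -1.18024e-12
  (+)t^(-24) = 3.54071e-12
  (-)t^(-23) = -1.06221e-11
  (+)t^(-22) = 3.18664e-11
  (-)t^(-21) = -9.55991e-11
  (+)t^(-20) = 2.86797e-10
  (-)t^(-19) = -8.60392e-10
  (+)t^(-18) = 2.58117e-09
  (-)t^(-17) = -7.74352e-09
  (+)t^(-16) = 2.32306e-08
  (+)t^(-14) = 2.09075e-07
Sum = (-3.04639e-21) + (9.13918e-21) + (-2.74175e-20) + (8.22526e-20) + (-2.46758e-19) + (7.40274e-19) + (-2.22082e-18) + (6.66246e-18) + (-1.99874e-17) + (5.99622e-17) + (-1.79887e-16) + (5.3966e-16) + (-1.61898e-15) + (4.85694e-15) + (-1.45708e-14) + (4.37124e-14) + (-1.31137e-13) + (3.93412e-13) + (-1.18024e-12) + (3.54071e-12) + (-1.06221e-11) + (3.18664e-11) + (-9.55991e-11) + (2.86797e-10) + (-8.60392e-10) + (2.58117e-09) + (-7.74352e-09) + (2.32306e-08) + (2.09075e-07)
= 2.26498088e-07
Rounded to 6 significant figures: 2.26498e-07

2.26498e-07


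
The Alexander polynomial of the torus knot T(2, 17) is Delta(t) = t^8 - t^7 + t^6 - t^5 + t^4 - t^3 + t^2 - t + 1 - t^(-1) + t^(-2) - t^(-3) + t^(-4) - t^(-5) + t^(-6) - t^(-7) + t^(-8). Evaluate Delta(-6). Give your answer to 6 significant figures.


Substituting t = -6 into Delta(t) = t^8 - t^7 + t^6 - t^5 + t^4 - t^3 + t^2 - t + 1 - t^(-1) + t^(-2) - t^(-3) + t^(-4) - t^(-5) + t^(-6) - t^(-7) + t^(-8):
Term values: (1679616) + (279936) + (46656) + (7776) + (1296) + (216) + (36) + (6) + (1) + (0.166667) + (0.0277778) + (0.00462963) + (0.000771605) + (0.000128601) + (2.14335e-05) + (3.57225e-06) + (5.95374e-07)
Sum = 2015539.2
Rounded to 6 significant figures: 2.01554e+06

2.01554e+06


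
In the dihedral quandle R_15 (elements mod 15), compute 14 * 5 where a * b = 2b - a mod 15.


14 * 5 = 2*5 - 14 mod 15
= 10 - 14 mod 15
= -4 mod 15 = 11

11


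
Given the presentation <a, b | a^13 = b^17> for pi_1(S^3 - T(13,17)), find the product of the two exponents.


The relation is a^13 = b^17.
Product of exponents = 13 * 17
= 221

221


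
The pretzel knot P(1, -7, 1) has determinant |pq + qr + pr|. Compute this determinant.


Step 1: Compute pq + qr + pr.
pq = 1*(-7) = -7
qr = (-7)*1 = -7
pr = 1*1 = 1
pq + qr + pr = -7 + (-7) + 1 = -13
Step 2: Take absolute value.
det(P(1,-7,1)) = |-13| = 13

13


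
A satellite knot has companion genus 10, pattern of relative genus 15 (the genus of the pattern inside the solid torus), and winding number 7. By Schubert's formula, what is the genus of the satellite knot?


Schubert: g(satellite) = g_rel(pattern) + |winding| * g(companion),
where g_rel(pattern) is the genus of the pattern relative to the solid torus.
= 15 + 7 * 10
= 15 + 70 = 85

85


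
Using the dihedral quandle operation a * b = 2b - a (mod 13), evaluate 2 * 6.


2 * 6 = 2*6 - 2 mod 13
= 12 - 2 mod 13
= 10 mod 13 = 10

10


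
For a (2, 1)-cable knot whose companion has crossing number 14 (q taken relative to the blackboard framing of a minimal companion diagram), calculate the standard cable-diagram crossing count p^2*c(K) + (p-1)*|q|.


Step 1: Each of the c(K) crossings of the companion diagram becomes p*p = p^2 crossings among the p parallel strands, and each of the |q| twists s_1 s_2 ... s_(p-1) adds (p-1) crossings.
  Crossings = p^2 * c(K) + (p-1)*|q|
Step 2: = 2^2 * 14 + (2-1)*1
Step 3: = 4*14 + 1*1
Step 4: = 56 + 1 = 57

57


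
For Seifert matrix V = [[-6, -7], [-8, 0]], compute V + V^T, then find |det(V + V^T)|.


Step 1: Form V + V^T where V = [[-6, -7], [-8, 0]]
  V^T = [[-6, -8], [-7, 0]]
  V + V^T = [[-12, -15], [-15, 0]]
Step 2: det(V + V^T) = (-12)*0 - (-15)*(-15)
  = 0 - 225 = -225
Step 3: Knot determinant = |det(V + V^T)| = |-225| = 225

225


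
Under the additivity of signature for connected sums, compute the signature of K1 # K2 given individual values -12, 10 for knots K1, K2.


The signature is additive under connected sum.
signature(K1 # K2) = (-12) + (10)
= -2

-2


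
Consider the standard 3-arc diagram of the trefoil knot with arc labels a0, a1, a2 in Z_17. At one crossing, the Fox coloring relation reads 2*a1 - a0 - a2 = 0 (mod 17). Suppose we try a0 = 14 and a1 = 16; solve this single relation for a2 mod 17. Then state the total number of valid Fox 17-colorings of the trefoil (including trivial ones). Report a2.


Step 1: Apply the given crossing relation 2*a1 - a0 - a2 = 0 (mod 17).
  a2 = 2*a1 - a0 mod 17
  a2 = 2*16 - 14 mod 17
  a2 = 32 - 14 mod 17
  a2 = 18 mod 17 = 1
Step 2: The trefoil has determinant 3.
  Number of Fox p-colorings (p prime) is p^2 if p = 3, else p.
  Since 17 does not divide 3, only trivial (constant) colorings exist.
  (So the trial a0 = 14, a1 = 16 with a0 != a1 does NOT extend to a valid coloring of the whole trefoil: the other two crossing relations require 3*(a1 - a0) = 0 (mod 17), which fails.)
  Total colorings = 17
Step 3: a2 = 1, total Fox 17-colorings = 17

1


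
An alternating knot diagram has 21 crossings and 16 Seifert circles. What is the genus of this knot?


For alternating knots, g = (c - s + 1)/2.
= (21 - 16 + 1)/2
= 6/2 = 3

3


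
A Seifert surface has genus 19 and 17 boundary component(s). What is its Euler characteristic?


chi = 2 - 2g - b
= 2 - 2*19 - 17
= 2 - 38 - 17 = -53

-53


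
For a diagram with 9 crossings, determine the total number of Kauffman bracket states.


Each crossing contributes 2 choices (A-smoothing or B-smoothing).
Total states = 2^9 = 512

512


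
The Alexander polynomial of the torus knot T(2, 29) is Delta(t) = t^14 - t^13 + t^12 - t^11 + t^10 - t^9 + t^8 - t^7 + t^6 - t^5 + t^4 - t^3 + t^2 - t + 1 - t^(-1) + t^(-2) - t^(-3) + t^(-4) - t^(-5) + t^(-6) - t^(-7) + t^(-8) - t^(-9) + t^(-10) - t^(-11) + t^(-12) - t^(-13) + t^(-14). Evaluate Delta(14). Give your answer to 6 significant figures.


Substituting t = 14 into Delta(t) = t^14 - t^13 + t^12 - t^11 + t^10 - t^9 + t^8 - t^7 + t^6 - t^5 + t^4 - t^3 + t^2 - t + 1 - t^(-1) + t^(-2) - t^(-3) + t^(-4) - t^(-5) + t^(-6) - t^(-7) + t^(-8) - t^(-9) + t^(-10) - t^(-11) + t^(-12) - t^(-13) + t^(-14):
Term values: (11112006825558016) + (-793714773254144) + (56693912375296) + (-4049565169664) + (289254654976) + (-20661046784) + (1475789056) + (-105413504) + (7529536) + (-537824) + (38416) + (-2744) + (196) + (-14) + (1) + (-0.0714286) + (0.00510204) + (-0.000364431) + (2.60308e-05) + (-1.85934e-06) + (1.3281e-07) + (-9.48645e-09) + (6.77604e-10) + (-4.84003e-11) + (3.45716e-12) + (-2.4694e-13) + (1.76386e-14) + (-1.2599e-15) + (8.99927e-17)
Sum = 1.037120637e+16
Rounded to 6 significant figures: 1.03712e+16

1.03712e+16


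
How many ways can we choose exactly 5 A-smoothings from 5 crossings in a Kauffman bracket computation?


We choose which 5 of 5 crossings get A-smoothings.
C(5, 5) = 5! / (5! * 0!)
= 1

1


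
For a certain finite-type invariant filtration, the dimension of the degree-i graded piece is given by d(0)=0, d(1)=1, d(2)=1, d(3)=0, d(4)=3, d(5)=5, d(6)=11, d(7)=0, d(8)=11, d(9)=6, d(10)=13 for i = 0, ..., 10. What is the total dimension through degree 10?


Total dimension = d(0) + d(1) + ... + d(10)
= 0 + 1 + 1 + 0 + 3 + 5 + 11 + 0 + 11 + 6 + 13
= 51

51


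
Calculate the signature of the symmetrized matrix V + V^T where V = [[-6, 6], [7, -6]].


Step 1: V + V^T = [[-12, 13], [13, -12]]
Step 2: trace = -24, det = -25
Step 3: Discriminant = (-24)^2 - 4*(-25) = 676
Step 4: Eigenvalues: 1, -25
Step 5: Signature = (# positive eigenvalues) - (# negative eigenvalues) = 0

0


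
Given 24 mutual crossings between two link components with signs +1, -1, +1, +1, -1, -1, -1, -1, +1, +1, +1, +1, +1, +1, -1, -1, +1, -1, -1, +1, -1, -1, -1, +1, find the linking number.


Step 1: Count positive crossings: 12
Step 2: Count negative crossings: 12
Step 3: Sum of signs = 12 - 12 = 0
Step 4: Linking number = sum/2 = 0/2 = 0

0


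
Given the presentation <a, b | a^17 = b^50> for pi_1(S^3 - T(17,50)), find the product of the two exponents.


The relation is a^17 = b^50.
Product of exponents = 17 * 50
= 850

850


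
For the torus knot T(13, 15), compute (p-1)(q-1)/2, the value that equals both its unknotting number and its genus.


For a torus knot T(p,q), both the unknotting number and genus equal (p-1)(q-1)/2.
= (13-1)(15-1)/2
= 12*14/2
= 168/2 = 84

84


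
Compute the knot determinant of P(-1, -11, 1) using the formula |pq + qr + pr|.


Step 1: Compute pq + qr + pr.
pq = (-1)*(-11) = 11
qr = (-11)*1 = -11
pr = (-1)*1 = -1
pq + qr + pr = 11 + (-11) + (-1) = -1
Step 2: Take absolute value.
det(P(-1,-11,1)) = |-1| = 1

1


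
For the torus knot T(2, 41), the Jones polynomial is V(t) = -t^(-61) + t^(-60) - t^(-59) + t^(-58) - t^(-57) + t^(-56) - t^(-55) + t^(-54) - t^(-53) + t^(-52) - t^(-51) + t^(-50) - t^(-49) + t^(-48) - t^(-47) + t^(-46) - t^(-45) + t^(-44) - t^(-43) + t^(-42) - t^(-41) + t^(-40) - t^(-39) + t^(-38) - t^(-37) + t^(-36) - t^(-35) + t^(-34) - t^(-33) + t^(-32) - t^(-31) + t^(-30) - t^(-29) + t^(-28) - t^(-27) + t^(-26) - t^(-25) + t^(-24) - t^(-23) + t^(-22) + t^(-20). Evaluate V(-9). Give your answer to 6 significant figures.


Substituting t = -9 into V(t) = -t^(-61) + t^(-60) - t^(-59) + t^(-58) - t^(-57) + t^(-56) - t^(-55) + t^(-54) - t^(-53) + t^(-52) - t^(-51) + t^(-50) - t^(-49) + t^(-48) - t^(-47) + t^(-46) - t^(-45) + t^(-44) - t^(-43) + t^(-42) - t^(-41) + t^(-40) - t^(-39) + t^(-38) - t^(-37) + t^(-36) - t^(-35) + t^(-34) - t^(-33) + t^(-32) - t^(-31) + t^(-30) - t^(-29) + t^(-28) - t^(-27) + t^(-26) - t^(-25) + t^(-24) - t^(-23) + t^(-22) + t^(-20):
  (-)t^(-61) = 6.18311e-59
  (+)t^(-60) = 5.5648e-58
  (-)t^(-59) = 5.00832e-57
  (+)t^(-58) = 4.50749e-56
  (-)t^(-57) = 4.05674e-55
  (+)t^(-56) = 3.65106e-54
  (-)t^(-55) = 3.28596e-53
  (+)t^(-54) = 2.95736e-52
  (-)t^(-53) = 2.66163e-51
  (+)t^(-52) = 2.39546e-50
  (-)t^(-51) = 2.15592e-49
  (+)t^(-50) = 1.94033e-48
  (-)t^(-49) = 1.74629e-47
  (+)t^(-48) = 1.57166e-46
  (-)t^(-47) = 1.4145e-45
  (+)t^(-46) = 1.27305e-44
  (-)t^(-45) = 1.14574e-43
  (+)t^(-44) = 1.03117e-42
  (-)t^(-43) = 9.28052e-42
  (+)t^(-42) = 8.35246e-41
  (-)t^(-41) = 7.51722e-40
  (+)t^(-40) = 6.7655e-39
  (-)t^(-39) = 6.08895e-38
  (+)t^(-38) = 5.48005e-37
  (-)t^(-37) = 4.93205e-36
  (+)t^(-36) = 4.43884e-35
  (-)t^(-35) = 3.99496e-34
  (+)t^(-34) = 3.59546e-33
  (-)t^(-33) = 3.23592e-32
  (+)t^(-32) = 2.91232e-31
  (-)t^(-31) = 2.62109e-30
  (+)t^(-30) = 2.35898e-29
  (-)t^(-29) = 2.12308e-28
  (+)t^(-28) = 1.91078e-27
  (-)t^(-27) = 1.7197e-26
  (+)t^(-26) = 1.54773e-25
  (-)t^(-25) = 1.39296e-24
  (+)t^(-24) = 1.25366e-23
  (-)t^(-23) = 1.12829e-22
  (+)t^(-22) = 1.01546e-21
  (+)t^(-20) = 8.22526e-20
Sum = (6.18311e-59) + (5.5648e-58) + (5.00832e-57) + (4.50749e-56) + (4.05674e-55) + (3.65106e-54) + (3.28596e-53) + (2.95736e-52) + (2.66163e-51) + (2.39546e-50) + (2.15592e-49) + (1.94033e-48) + (1.74629e-47) + (1.57166e-46) + (1.4145e-45) + (1.27305e-44) + (1.14574e-43) + (1.03117e-42) + (9.28052e-42) + (8.35246e-41) + (7.51722e-40) + (6.7655e-39) + (6.08895e-38) + (5.48005e-37) + (4.93205e-36) + (4.43884e-35) + (3.99496e-34) + (3.59546e-33) + (3.23592e-32) + (2.91232e-31) + (2.62109e-30) + (2.35898e-29) + (2.12308e-28) + (1.91078e-27) + (1.7197e-26) + (1.54773e-25) + (1.39296e-24) + (1.25366e-23) + (1.12829e-22) + (1.01546e-21) + (8.22526e-20)
= 8.339503109e-20
Rounded to 6 significant figures: 8.3395e-20

8.3395e-20


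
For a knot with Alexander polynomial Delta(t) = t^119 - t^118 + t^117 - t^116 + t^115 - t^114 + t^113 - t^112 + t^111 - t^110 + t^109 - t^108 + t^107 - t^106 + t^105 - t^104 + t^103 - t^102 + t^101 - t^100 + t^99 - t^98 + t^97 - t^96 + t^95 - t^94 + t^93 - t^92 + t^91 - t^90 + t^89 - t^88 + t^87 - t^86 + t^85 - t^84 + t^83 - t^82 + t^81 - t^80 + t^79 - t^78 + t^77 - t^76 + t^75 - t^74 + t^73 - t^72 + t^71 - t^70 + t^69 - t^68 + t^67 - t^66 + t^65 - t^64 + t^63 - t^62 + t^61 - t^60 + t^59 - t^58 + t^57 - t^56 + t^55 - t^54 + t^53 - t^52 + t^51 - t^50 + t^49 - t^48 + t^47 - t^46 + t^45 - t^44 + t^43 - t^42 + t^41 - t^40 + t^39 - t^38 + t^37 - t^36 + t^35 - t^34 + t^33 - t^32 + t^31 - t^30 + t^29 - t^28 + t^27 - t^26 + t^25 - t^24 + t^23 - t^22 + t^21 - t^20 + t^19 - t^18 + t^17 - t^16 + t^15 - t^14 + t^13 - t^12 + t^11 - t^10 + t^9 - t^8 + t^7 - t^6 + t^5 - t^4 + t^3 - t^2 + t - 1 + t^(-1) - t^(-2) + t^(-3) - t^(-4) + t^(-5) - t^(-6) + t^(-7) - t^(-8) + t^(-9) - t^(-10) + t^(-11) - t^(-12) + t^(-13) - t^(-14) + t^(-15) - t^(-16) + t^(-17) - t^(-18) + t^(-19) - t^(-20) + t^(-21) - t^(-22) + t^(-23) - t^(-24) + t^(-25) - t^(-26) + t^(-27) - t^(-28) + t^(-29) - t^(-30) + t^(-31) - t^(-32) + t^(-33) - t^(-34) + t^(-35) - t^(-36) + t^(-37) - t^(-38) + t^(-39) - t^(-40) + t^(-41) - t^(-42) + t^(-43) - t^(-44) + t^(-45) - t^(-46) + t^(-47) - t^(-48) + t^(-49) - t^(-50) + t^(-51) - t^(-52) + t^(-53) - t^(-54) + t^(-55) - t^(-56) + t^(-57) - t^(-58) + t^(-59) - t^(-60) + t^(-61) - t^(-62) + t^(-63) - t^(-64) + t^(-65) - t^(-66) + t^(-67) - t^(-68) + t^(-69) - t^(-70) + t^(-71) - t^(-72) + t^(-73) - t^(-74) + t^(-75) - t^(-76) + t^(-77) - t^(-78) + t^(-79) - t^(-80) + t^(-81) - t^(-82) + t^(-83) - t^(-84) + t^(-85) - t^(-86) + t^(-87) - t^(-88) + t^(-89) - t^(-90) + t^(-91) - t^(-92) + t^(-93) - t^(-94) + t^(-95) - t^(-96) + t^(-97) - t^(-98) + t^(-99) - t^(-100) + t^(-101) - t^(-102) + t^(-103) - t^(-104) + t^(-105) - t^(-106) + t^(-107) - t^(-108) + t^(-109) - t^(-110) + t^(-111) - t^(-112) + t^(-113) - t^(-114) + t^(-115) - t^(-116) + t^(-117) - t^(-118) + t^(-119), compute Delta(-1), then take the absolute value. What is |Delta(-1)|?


Step 1: The polynomial has 239 terms with alternating signs, exponents from 119 down to -119.
Step 2: Substitute t = -1. The i-th term has coefficient (-1)^i and exponent (m-i),
  so its value is (-1)^i * (-1)^(m-i) = (-1)^m = -1 for every i.
Step 3: All 239 terms equal -1, so Delta(-1) = 239 * (-1) = -239
Step 4: |Delta(-1)| = 239

239


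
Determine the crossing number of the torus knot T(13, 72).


For a torus knot T(p, q) with gcd(p,q)=1,
the crossing number is min(p*(q-1), q*(p-1)).
p*(q-1) = 13*71 = 923
q*(p-1) = 72*12 = 864
min(923, 864) = 864

864


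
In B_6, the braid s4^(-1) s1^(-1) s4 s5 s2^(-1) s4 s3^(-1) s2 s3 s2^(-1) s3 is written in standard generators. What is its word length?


The word length counts the number of generators (including inverses).
Listing each generator: s4^(-1), s1^(-1), s4, s5, s2^(-1), s4, s3^(-1), s2, s3, s2^(-1), s3
There are 11 generators in this braid word.

11


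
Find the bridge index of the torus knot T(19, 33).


The bridge number of T(p,q) is min(p,q).
min(19, 33) = 19

19


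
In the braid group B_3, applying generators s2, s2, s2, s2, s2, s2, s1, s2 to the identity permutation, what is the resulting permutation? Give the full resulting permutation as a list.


Starting with identity [1, 2, 3].
Apply generators in sequence:
  After s2: [1, 3, 2]
  After s2: [1, 2, 3]
  After s2: [1, 3, 2]
  After s2: [1, 2, 3]
  After s2: [1, 3, 2]
  After s2: [1, 2, 3]
  After s1: [2, 1, 3]
  After s2: [2, 3, 1]
Final permutation: [2, 3, 1]

[2, 3, 1]
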